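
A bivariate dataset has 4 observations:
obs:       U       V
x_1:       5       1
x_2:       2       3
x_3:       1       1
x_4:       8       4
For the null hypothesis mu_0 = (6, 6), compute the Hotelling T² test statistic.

Step 1 — sample mean vector:
  mean(U) = (5 + 2 + 1 + 8) / 4 = 16/4 = 4
  mean(V) = (1 + 3 + 1 + 4) / 4 = 9/4 = 2.25
  x̄ = (4, 2.25),  deviation x̄ - mu_0 = (4, 2.25) - (6, 6) = (-2, -3.75).

Step 2 — sample covariance matrix, S[i,j] = (1/(n-1)) · Σ_k (x_{k,i} - mean_i) · (x_{k,j} - mean_j), divisor n-1 = 3:
  S[U,U] = ((1)·(1) + (-2)·(-2) + (-3)·(-3) + (4)·(4)) / 3 = 30/3 = 10
  S[U,V] = ((1)·(-1.25) + (-2)·(0.75) + (-3)·(-1.25) + (4)·(1.75)) / 3 = 8/3 = 2.6667
  S[V,V] = ((-1.25)·(-1.25) + (0.75)·(0.75) + (-1.25)·(-1.25) + (1.75)·(1.75)) / 3 = 6.75/3 = 2.25
  S = [[10, 2.6667],
 [2.6667, 2.25]].

Step 3 — invert S. det(S) = 10·2.25 - (2.6667)² = 15.3889.
  S^{-1} = (1/det) · [[d, -b], [-b, a]] = [[0.1462, -0.1733],
 [-0.1733, 0.6498]].

Step 4 — quadratic form (x̄ - mu_0)^T · S^{-1} · (x̄ - mu_0):
  S^{-1} · (x̄ - mu_0) = (0.3574, -2.0903),
  (x̄ - mu_0)^T · [...] = (-2)·(0.3574) + (-3.75)·(-2.0903) = 7.1236.

Step 5 — scale by n: T² = 4 · 7.1236 = 28.4946.

T² ≈ 28.4946


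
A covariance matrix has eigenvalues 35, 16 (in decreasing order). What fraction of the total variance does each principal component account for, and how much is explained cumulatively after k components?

Step 1 — total variance = trace(Sigma) = Σ λ_i = 35 + 16 = 51.

Step 2 — fraction explained by component i = λ_i / Σ λ:
  PC1: 35/51 = 0.6863
  PC2: 16/51 = 0.3137

Step 3 — cumulative fraction after k components = (λ_1 + ... + λ_k) / Σ λ:
  k = 1: 35/51 = 0.6863
  k = 2: (35 + 16)/51 = 51/51 = 1

Summary (fraction, with percent):

explained: PC1 0.6863 (68.63%), PC2 0.3137 (31.37%);  cumulative: 0.6863, 1


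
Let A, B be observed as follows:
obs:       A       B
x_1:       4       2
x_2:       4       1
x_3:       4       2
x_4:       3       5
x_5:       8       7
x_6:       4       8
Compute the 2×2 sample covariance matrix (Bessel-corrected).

Step 1 — column means:
  mean(A) = (4 + 4 + 4 + 3 + 8 + 4) / 6 = 27/6 = 4.5
  mean(B) = (2 + 1 + 2 + 5 + 7 + 8) / 6 = 25/6 = 4.1667

Step 2 — sample covariance S[i,j] = (1/(n-1)) · Σ_k (x_{k,i} - mean_i) · (x_{k,j} - mean_j), with n-1 = 5.
  S[A,A] = ((-0.5)·(-0.5) + (-0.5)·(-0.5) + (-0.5)·(-0.5) + (-1.5)·(-1.5) + (3.5)·(3.5) + (-0.5)·(-0.5)) / 5 = 15.5/5 = 3.1
  S[A,B] = ((-0.5)·(-2.1667) + (-0.5)·(-3.1667) + (-0.5)·(-2.1667) + (-1.5)·(0.8333) + (3.5)·(2.8333) + (-0.5)·(3.8333)) / 5 = 10.5/5 = 2.1
  S[B,B] = ((-2.1667)·(-2.1667) + (-3.1667)·(-3.1667) + (-2.1667)·(-2.1667) + (0.8333)·(0.8333) + (2.8333)·(2.8333) + (3.8333)·(3.8333)) / 5 = 42.8333/5 = 8.5667

S is symmetric (S[j,i] = S[i,j]). Assembling:

S = [[3.1, 2.1],
 [2.1, 8.5667]]


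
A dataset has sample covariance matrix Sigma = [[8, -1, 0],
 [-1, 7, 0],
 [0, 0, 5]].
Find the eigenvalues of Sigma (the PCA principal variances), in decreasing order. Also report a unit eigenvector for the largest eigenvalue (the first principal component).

Step 1 — characteristic polynomial p(λ) = det(λI - Sigma) = λ³ - tr·λ² + c_1·λ - det, where tr = trace, c_1 = sum of the principal 2×2 minors, det = det(Sigma):
  tr = 8 + 7 + 5 = 20,
  c_1 = (8·7 - (-1)²) + (8·5 - (0)²) + (7·5 - (0)²) = 55 + 40 + 35 = 130,
  det = 8·(7·5 - (0)²) - (-1)·((-1)·5 - (0)·(0)) + (0)·((-1)·(0) - 7·(0)) = 8·(35) - (-1)·(-5) + (0)·(0) = 275.
  So p(λ) = λ³ - 20λ² + 130λ - 275.
Step 2 — look for an integer root (rational root theorem: any rational root is an integer divisor of 275). Testing λ = 5:
  p(5) = 125 - 500 + 650 - 275 = 0  ✓
  Dividing out (λ - 5): p(λ) = (λ - 5)(λ² - 15λ + 55).
Step 3 — remaining eigenvalues from the quadratic λ² - 15λ + 55 = 0:
  Δ = 15² - 4·55 = 225 - 220 = 5,  λ = (15 ± √5)/2 = (15 ± 2.2361)/2 ≈ 8.618 or 6.382.
  Sorted: λ_1 = 8.618,  λ_2 = 6.382,  λ_3 = 5  (check: sum = 20 = tr ✓).

Step 4 — unit eigenvector for λ_1 ≈ 8.618: v spans the null space of (Sigma - λ_1 I), whose rows are
  r_1 = (-0.618, -1, 0),  r_2 = (-1, -1.618, 0),  r_3 = (0, 0, -3.618).
  v is orthogonal to every row, so take v ∝ r_1 × r_3 = ((-1)·(-3.618) - (0)·(0), (0)·(0) - (-0.618)·(-3.618), (-0.618)·(0) - (-1)·(0)) ≈ (3.618, -2.2361, 0).
  Let u = (3.618, -2.2361, 0).
  ||u|| = √((3.618)² + (-2.2361)² + (0)²) = √(18.0902) ≈ 4.2533,  v_1 = u/||u|| ≈ (0.8507, -0.5257, 0) (||v_1|| = 1).

λ_1 = 8.618,  λ_2 = 6.382,  λ_3 = 5;  v_1 ≈ (0.8507, -0.5257, 0)


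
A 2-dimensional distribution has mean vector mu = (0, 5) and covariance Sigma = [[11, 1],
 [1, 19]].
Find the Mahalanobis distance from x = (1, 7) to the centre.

Step 1 — centre the observation: (x - mu) = (1, 2).

Step 2 — invert Sigma. det(Sigma) = 11·19 - (1)² = 208.
  Sigma^{-1} = (1/det) · [[d, -b], [-b, a]] = [[0.0913, -0.0048],
 [-0.0048, 0.0529]].

Step 3 — form the quadratic (x - mu)^T · Sigma^{-1} · (x - mu):
  Sigma^{-1} · (x - mu) = (0.0817, 0.101).
  (x - mu)^T · [Sigma^{-1} · (x - mu)] = (1)·(0.0817) + (2)·(0.101) = 0.2837.

Step 4 — take square root: d = √(0.2837) ≈ 0.5326.

d(x, mu) = √(0.2837) ≈ 0.5326


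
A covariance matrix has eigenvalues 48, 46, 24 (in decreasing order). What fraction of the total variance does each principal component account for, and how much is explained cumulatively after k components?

Step 1 — total variance = trace(Sigma) = Σ λ_i = 48 + 46 + 24 = 118.

Step 2 — fraction explained by component i = λ_i / Σ λ:
  PC1: 48/118 = 0.4068
  PC2: 46/118 = 0.3898
  PC3: 24/118 = 0.2034

Step 3 — cumulative fraction after k components = (λ_1 + ... + λ_k) / Σ λ:
  k = 1: 48/118 = 0.4068
  k = 2: (48 + 46)/118 = 94/118 = 0.7966
  k = 3: (48 + 46 + 24)/118 = 118/118 = 1

Summary (fraction, with percent):

explained: PC1 0.4068 (40.68%), PC2 0.3898 (38.98%), PC3 0.2034 (20.34%);  cumulative: 0.4068, 0.7966, 1


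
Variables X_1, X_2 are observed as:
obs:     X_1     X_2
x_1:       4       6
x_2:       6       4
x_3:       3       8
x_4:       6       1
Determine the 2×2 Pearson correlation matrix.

Step 1 — column means:
  mean(X_1) = (4 + 6 + 3 + 6) / 4 = 19/4 = 4.75
  mean(X_2) = (6 + 4 + 8 + 1) / 4 = 19/4 = 4.75

Step 2 — sample variances and covariances s[i,j] = (1/(n-1)) · Σ_k (x_{k,i} - mean_i) · (x_{k,j} - mean_j), with n-1 = 3:
  s[X_1,X_1] = ((-0.75)·(-0.75) + (1.25)·(1.25) + (-1.75)·(-1.75) + (1.25)·(1.25)) / 3 = 6.75/3 = 2.25
  s[X_1,X_2] = ((-0.75)·(1.25) + (1.25)·(-0.75) + (-1.75)·(3.25) + (1.25)·(-3.75)) / 3 = -12.25/3 = -4.0833
  s[X_2,X_2] = ((1.25)·(1.25) + (-0.75)·(-0.75) + (3.25)·(3.25) + (-3.75)·(-3.75)) / 3 = 26.75/3 = 8.9167
  Sample standard deviations s_i = √(s[i,i]):
  s(X_1) = √(2.25) = 1.5
  s(X_2) = √(8.9167) = 2.9861

Step 3 — r_{ij} = s_{ij} / (s_i · s_j):
  r[X_1,X_1] = 1 (diagonal).
  r[X_1,X_2] = -4.0833 / (1.5 · 2.9861) = -4.0833 / 4.4791 = -0.9116
  r[X_2,X_2] = 1 (diagonal).

R is symmetric with unit diagonal. Assembling:

R = [[1, -0.9116],
 [-0.9116, 1]]


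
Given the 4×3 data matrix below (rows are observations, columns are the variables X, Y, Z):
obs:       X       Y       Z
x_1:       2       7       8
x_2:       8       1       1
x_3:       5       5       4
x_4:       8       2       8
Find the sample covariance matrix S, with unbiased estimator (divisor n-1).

Step 1 — column means:
  mean(X) = (2 + 8 + 5 + 8) / 4 = 23/4 = 5.75
  mean(Y) = (7 + 1 + 5 + 2) / 4 = 15/4 = 3.75
  mean(Z) = (8 + 1 + 4 + 8) / 4 = 21/4 = 5.25

Step 2 — sample covariance S[i,j] = (1/(n-1)) · Σ_k (x_{k,i} - mean_i) · (x_{k,j} - mean_j), with n-1 = 3.
  S[X,X] = ((-3.75)·(-3.75) + (2.25)·(2.25) + (-0.75)·(-0.75) + (2.25)·(2.25)) / 3 = 24.75/3 = 8.25
  S[X,Y] = ((-3.75)·(3.25) + (2.25)·(-2.75) + (-0.75)·(1.25) + (2.25)·(-1.75)) / 3 = -23.25/3 = -7.75
  S[X,Z] = ((-3.75)·(2.75) + (2.25)·(-4.25) + (-0.75)·(-1.25) + (2.25)·(2.75)) / 3 = -12.75/3 = -4.25
  S[Y,Y] = ((3.25)·(3.25) + (-2.75)·(-2.75) + (1.25)·(1.25) + (-1.75)·(-1.75)) / 3 = 22.75/3 = 7.5833
  S[Y,Z] = ((3.25)·(2.75) + (-2.75)·(-4.25) + (1.25)·(-1.25) + (-1.75)·(2.75)) / 3 = 14.25/3 = 4.75
  S[Z,Z] = ((2.75)·(2.75) + (-4.25)·(-4.25) + (-1.25)·(-1.25) + (2.75)·(2.75)) / 3 = 34.75/3 = 11.5833

S is symmetric (S[j,i] = S[i,j]). Assembling:

S = [[8.25, -7.75, -4.25],
 [-7.75, 7.5833, 4.75],
 [-4.25, 4.75, 11.5833]]


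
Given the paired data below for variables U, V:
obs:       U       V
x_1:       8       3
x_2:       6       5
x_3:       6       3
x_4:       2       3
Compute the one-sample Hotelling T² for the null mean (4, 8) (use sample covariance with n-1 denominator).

Step 1 — sample mean vector:
  mean(U) = (8 + 6 + 6 + 2) / 4 = 22/4 = 5.5
  mean(V) = (3 + 5 + 3 + 3) / 4 = 14/4 = 3.5
  x̄ = (5.5, 3.5),  deviation x̄ - mu_0 = (5.5, 3.5) - (4, 8) = (1.5, -4.5).

Step 2 — sample covariance matrix, S[i,j] = (1/(n-1)) · Σ_k (x_{k,i} - mean_i) · (x_{k,j} - mean_j), divisor n-1 = 3:
  S[U,U] = ((2.5)·(2.5) + (0.5)·(0.5) + (0.5)·(0.5) + (-3.5)·(-3.5)) / 3 = 19/3 = 6.3333
  S[U,V] = ((2.5)·(-0.5) + (0.5)·(1.5) + (0.5)·(-0.5) + (-3.5)·(-0.5)) / 3 = 1/3 = 0.3333
  S[V,V] = ((-0.5)·(-0.5) + (1.5)·(1.5) + (-0.5)·(-0.5) + (-0.5)·(-0.5)) / 3 = 3/3 = 1
  S = [[6.3333, 0.3333],
 [0.3333, 1]].

Step 3 — invert S. det(S) = 6.3333·1 - (0.3333)² = 6.2222.
  S^{-1} = (1/det) · [[d, -b], [-b, a]] = [[0.1607, -0.0536],
 [-0.0536, 1.0179]].

Step 4 — quadratic form (x̄ - mu_0)^T · S^{-1} · (x̄ - mu_0):
  S^{-1} · (x̄ - mu_0) = (0.4821, -4.6607),
  (x̄ - mu_0)^T · [...] = (1.5)·(0.4821) + (-4.5)·(-4.6607) = 21.6964.

Step 5 — scale by n: T² = 4 · 21.6964 = 86.7857.

T² ≈ 86.7857


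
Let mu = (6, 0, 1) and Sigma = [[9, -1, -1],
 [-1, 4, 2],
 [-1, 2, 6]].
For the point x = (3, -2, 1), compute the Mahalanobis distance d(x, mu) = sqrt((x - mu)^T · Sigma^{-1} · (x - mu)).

Step 1 — centre the observation: (x - mu) = (-3, -2, 0).

Step 2 — invert Sigma (cofactor / det for 3×3, or solve directly):
  Sigma^{-1} = [[0.1149, 0.023, 0.0115],
 [0.023, 0.3046, -0.0977],
 [0.0115, -0.0977, 0.2011]].

Step 3 — form the quadratic (x - mu)^T · Sigma^{-1} · (x - mu):
  Sigma^{-1} · (x - mu) = (-0.3908, -0.6782, 0.1609).
  (x - mu)^T · [Sigma^{-1} · (x - mu)] = (-3)·(-0.3908) + (-2)·(-0.6782) + (0)·(0.1609) = 2.5287.

Step 4 — take square root: d = √(2.5287) ≈ 1.5902.

d(x, mu) = √(2.5287) ≈ 1.5902


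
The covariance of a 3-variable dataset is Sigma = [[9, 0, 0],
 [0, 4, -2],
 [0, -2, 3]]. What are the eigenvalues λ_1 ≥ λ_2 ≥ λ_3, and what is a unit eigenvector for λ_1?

Step 1 — characteristic polynomial p(λ) = det(λI - Sigma) = λ³ - tr·λ² + c_1·λ - det, where tr = trace, c_1 = sum of the principal 2×2 minors, det = det(Sigma):
  tr = 9 + 4 + 3 = 16,
  c_1 = (9·4 - (0)²) + (9·3 - (0)²) + (4·3 - (-2)²) = 36 + 27 + 8 = 71,
  det = 9·(4·3 - (-2)²) - (0)·((0)·3 - (-2)·(0)) + (0)·((0)·(-2) - 4·(0)) = 9·(8) - (0)·(0) + (0)·(0) = 72.
  So p(λ) = λ³ - 16λ² + 71λ - 72.
Step 2 — look for an integer root (rational root theorem: any rational root is an integer divisor of 72). Testing λ = 9:
  p(9) = 729 - 1296 + 639 - 72 = 0  ✓
  Dividing out (λ - 9): p(λ) = (λ - 9)(λ² - 7λ + 8).
Step 3 — remaining eigenvalues from the quadratic λ² - 7λ + 8 = 0:
  Δ = 7² - 4·8 = 49 - 32 = 17,  λ = (7 ± √17)/2 = (7 ± 4.1231)/2 ≈ 5.5616 or 1.4384.
  Sorted: λ_1 = 9,  λ_2 = 5.5616,  λ_3 = 1.4384  (check: sum = 16 = tr ✓).

Step 4 — unit eigenvector for λ_1 = 9: v spans the null space of (Sigma - λ_1 I), whose rows are
  r_1 = (0, 0, 0),  r_2 = (0, -5, -2),  r_3 = (0, -2, -6).
  v is orthogonal to every row, so take v ∝ r_2 × r_3 = ((-5)·(-6) - (-2)·(-2), (-2)·(0) - (0)·(-6), (0)·(-2) - (-5)·(0)) = (26, 0, 0).
  Rescale (divide by 26): u = (1, 0, 0).
  ||u|| = √((1)² + (0)² + (0)²) = √(1) = 1,  v_1 = u/||u|| ≈ (1, 0, 0) (||v_1|| = 1).

λ_1 = 9,  λ_2 = 5.5616,  λ_3 = 1.4384;  v_1 ≈ (1, 0, 0)


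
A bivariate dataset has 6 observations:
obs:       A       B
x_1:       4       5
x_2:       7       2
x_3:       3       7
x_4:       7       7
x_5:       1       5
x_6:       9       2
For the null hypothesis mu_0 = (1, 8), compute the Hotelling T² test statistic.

Step 1 — sample mean vector:
  mean(A) = (4 + 7 + 3 + 7 + 1 + 9) / 6 = 31/6 = 5.1667
  mean(B) = (5 + 2 + 7 + 7 + 5 + 2) / 6 = 28/6 = 4.6667
  x̄ = (5.1667, 4.6667),  deviation x̄ - mu_0 = (5.1667, 4.6667) - (1, 8) = (4.1667, -3.3333).

Step 2 — sample covariance matrix, S[i,j] = (1/(n-1)) · Σ_k (x_{k,i} - mean_i) · (x_{k,j} - mean_j), divisor n-1 = 5:
  S[A,A] = ((-1.1667)·(-1.1667) + (1.8333)·(1.8333) + (-2.1667)·(-2.1667) + (1.8333)·(1.8333) + (-4.1667)·(-4.1667) + (3.8333)·(3.8333)) / 5 = 44.8333/5 = 8.9667
  S[A,B] = ((-1.1667)·(0.3333) + (1.8333)·(-2.6667) + (-2.1667)·(2.3333) + (1.8333)·(2.3333) + (-4.1667)·(0.3333) + (3.8333)·(-2.6667)) / 5 = -17.6667/5 = -3.5333
  S[B,B] = ((0.3333)·(0.3333) + (-2.6667)·(-2.6667) + (2.3333)·(2.3333) + (2.3333)·(2.3333) + (0.3333)·(0.3333) + (-2.6667)·(-2.6667)) / 5 = 25.3333/5 = 5.0667
  S = [[8.9667, -3.5333],
 [-3.5333, 5.0667]].

Step 3 — invert S. det(S) = 8.9667·5.0667 - (-3.5333)² = 32.9467.
  S^{-1} = (1/det) · [[d, -b], [-b, a]] = [[0.1538, 0.1072],
 [0.1072, 0.2722]].

Step 4 — quadratic form (x̄ - mu_0)^T · S^{-1} · (x̄ - mu_0):
  S^{-1} · (x̄ - mu_0) = (0.2833, -0.4603),
  (x̄ - mu_0)^T · [...] = (4.1667)·(0.2833) + (-3.3333)·(-0.4603) = 2.7148.

Step 5 — scale by n: T² = 6 · 2.7148 = 16.289.

T² ≈ 16.289


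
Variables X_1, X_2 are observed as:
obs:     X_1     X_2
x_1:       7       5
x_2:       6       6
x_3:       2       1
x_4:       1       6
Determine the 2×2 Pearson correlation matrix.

Step 1 — column means:
  mean(X_1) = (7 + 6 + 2 + 1) / 4 = 16/4 = 4
  mean(X_2) = (5 + 6 + 1 + 6) / 4 = 18/4 = 4.5

Step 2 — sample variances and covariances s[i,j] = (1/(n-1)) · Σ_k (x_{k,i} - mean_i) · (x_{k,j} - mean_j), with n-1 = 3:
  s[X_1,X_1] = ((3)·(3) + (2)·(2) + (-2)·(-2) + (-3)·(-3)) / 3 = 26/3 = 8.6667
  s[X_1,X_2] = ((3)·(0.5) + (2)·(1.5) + (-2)·(-3.5) + (-3)·(1.5)) / 3 = 7/3 = 2.3333
  s[X_2,X_2] = ((0.5)·(0.5) + (1.5)·(1.5) + (-3.5)·(-3.5) + (1.5)·(1.5)) / 3 = 17/3 = 5.6667
  Sample standard deviations s_i = √(s[i,i]):
  s(X_1) = √(8.6667) = 2.9439
  s(X_2) = √(5.6667) = 2.3805

Step 3 — r_{ij} = s_{ij} / (s_i · s_j):
  r[X_1,X_1] = 1 (diagonal).
  r[X_1,X_2] = 2.3333 / (2.9439 · 2.3805) = 2.3333 / 7.0079 = 0.333
  r[X_2,X_2] = 1 (diagonal).

R is symmetric with unit diagonal. Assembling:

R = [[1, 0.333],
 [0.333, 1]]


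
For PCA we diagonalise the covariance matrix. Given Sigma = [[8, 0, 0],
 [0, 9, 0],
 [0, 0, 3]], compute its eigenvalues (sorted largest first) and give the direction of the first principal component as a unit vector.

Step 1 — characteristic polynomial p(λ) = det(λI - Sigma) = λ³ - tr·λ² + c_1·λ - det, where tr = trace, c_1 = sum of the principal 2×2 minors, det = det(Sigma):
  tr = 8 + 9 + 3 = 20,
  c_1 = (8·9 - (0)²) + (8·3 - (0)²) + (9·3 - (0)²) = 72 + 24 + 27 = 123,
  det = 8·(9·3 - (0)²) - (0)·((0)·3 - (0)·(0)) + (0)·((0)·(0) - 9·(0)) = 8·(27) - (0)·(0) + (0)·(0) = 216.
  So p(λ) = λ³ - 20λ² + 123λ - 216.
Step 2 — look for an integer root (rational root theorem: any rational root is an integer divisor of 216). Testing λ = 3:
  p(3) = 27 - 180 + 369 - 216 = 0  ✓
  Dividing out (λ - 3): p(λ) = (λ - 3)(λ² - 17λ + 72).
Step 3 — remaining eigenvalues from the quadratic λ² - 17λ + 72 = 0:
  Δ = 17² - 4·72 = 289 - 288 = 1,  λ = (17 ± √1)/2 = (17 ± 1)/2 = 9 or 8.
  Sorted: λ_1 = 9,  λ_2 = 8,  λ_3 = 3  (check: sum = 20 = tr ✓).

Step 4 — unit eigenvector for λ_1 = 9: v spans the null space of (Sigma - λ_1 I), whose rows are
  r_1 = (-1, 0, 0),  r_2 = (0, 0, 0),  r_3 = (0, 0, -6).
  v is orthogonal to every row, so take v ∝ r_1 × r_3 = ((0)·(-6) - (0)·(0), (0)·(0) - (-1)·(-6), (-1)·(0) - (0)·(0)) = (0, -6, 0).
  Rescale (divide by 6; multiply by -1 so the first nonzero entry is positive): u = (0, 1, 0).
  ||u|| = √((0)² + (1)² + (0)²) = √(1) = 1,  v_1 = u/||u|| ≈ (0, 1, 0) (||v_1|| = 1).

λ_1 = 9,  λ_2 = 8,  λ_3 = 3;  v_1 ≈ (0, 1, 0)


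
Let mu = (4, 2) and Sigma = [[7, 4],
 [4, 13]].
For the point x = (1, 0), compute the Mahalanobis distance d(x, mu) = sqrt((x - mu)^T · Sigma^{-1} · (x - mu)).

Step 1 — centre the observation: (x - mu) = (-3, -2).

Step 2 — invert Sigma. det(Sigma) = 7·13 - (4)² = 75.
  Sigma^{-1} = (1/det) · [[d, -b], [-b, a]] = [[0.1733, -0.0533],
 [-0.0533, 0.0933]].

Step 3 — form the quadratic (x - mu)^T · Sigma^{-1} · (x - mu):
  Sigma^{-1} · (x - mu) = (-0.4133, -0.0267).
  (x - mu)^T · [Sigma^{-1} · (x - mu)] = (-3)·(-0.4133) + (-2)·(-0.0267) = 1.2933.

Step 4 — take square root: d = √(1.2933) ≈ 1.1372.

d(x, mu) = √(1.2933) ≈ 1.1372


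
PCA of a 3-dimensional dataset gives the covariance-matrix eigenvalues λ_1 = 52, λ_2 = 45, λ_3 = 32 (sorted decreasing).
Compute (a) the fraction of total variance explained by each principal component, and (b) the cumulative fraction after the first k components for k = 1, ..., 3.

Step 1 — total variance = trace(Sigma) = Σ λ_i = 52 + 45 + 32 = 129.

Step 2 — fraction explained by component i = λ_i / Σ λ:
  PC1: 52/129 = 0.4031
  PC2: 45/129 = 0.3488
  PC3: 32/129 = 0.2481

Step 3 — cumulative fraction after k components = (λ_1 + ... + λ_k) / Σ λ:
  k = 1: 52/129 = 0.4031
  k = 2: (52 + 45)/129 = 97/129 = 0.7519
  k = 3: (52 + 45 + 32)/129 = 129/129 = 1

Summary (fraction, with percent):

explained: PC1 0.4031 (40.31%), PC2 0.3488 (34.88%), PC3 0.2481 (24.81%);  cumulative: 0.4031, 0.7519, 1


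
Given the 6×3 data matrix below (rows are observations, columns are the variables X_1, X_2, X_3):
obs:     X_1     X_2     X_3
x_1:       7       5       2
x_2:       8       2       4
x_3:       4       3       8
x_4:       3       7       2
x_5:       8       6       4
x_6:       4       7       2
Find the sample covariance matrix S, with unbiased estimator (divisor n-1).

Step 1 — column means:
  mean(X_1) = (7 + 8 + 4 + 3 + 8 + 4) / 6 = 34/6 = 5.6667
  mean(X_2) = (5 + 2 + 3 + 7 + 6 + 7) / 6 = 30/6 = 5
  mean(X_3) = (2 + 4 + 8 + 2 + 4 + 2) / 6 = 22/6 = 3.6667

Step 2 — sample covariance S[i,j] = (1/(n-1)) · Σ_k (x_{k,i} - mean_i) · (x_{k,j} - mean_j), with n-1 = 5.
  S[X_1,X_1] = ((1.3333)·(1.3333) + (2.3333)·(2.3333) + (-1.6667)·(-1.6667) + (-2.6667)·(-2.6667) + (2.3333)·(2.3333) + (-1.6667)·(-1.6667)) / 5 = 25.3333/5 = 5.0667
  S[X_1,X_2] = ((1.3333)·(0) + (2.3333)·(-3) + (-1.6667)·(-2) + (-2.6667)·(2) + (2.3333)·(1) + (-1.6667)·(2)) / 5 = -10/5 = -2
  S[X_1,X_3] = ((1.3333)·(-1.6667) + (2.3333)·(0.3333) + (-1.6667)·(4.3333) + (-2.6667)·(-1.6667) + (2.3333)·(0.3333) + (-1.6667)·(-1.6667)) / 5 = -0.6667/5 = -0.1333
  S[X_2,X_2] = ((0)·(0) + (-3)·(-3) + (-2)·(-2) + (2)·(2) + (1)·(1) + (2)·(2)) / 5 = 22/5 = 4.4
  S[X_2,X_3] = ((0)·(-1.6667) + (-3)·(0.3333) + (-2)·(4.3333) + (2)·(-1.6667) + (1)·(0.3333) + (2)·(-1.6667)) / 5 = -16/5 = -3.2
  S[X_3,X_3] = ((-1.6667)·(-1.6667) + (0.3333)·(0.3333) + (4.3333)·(4.3333) + (-1.6667)·(-1.6667) + (0.3333)·(0.3333) + (-1.6667)·(-1.6667)) / 5 = 27.3333/5 = 5.4667

S is symmetric (S[j,i] = S[i,j]). Assembling:

S = [[5.0667, -2, -0.1333],
 [-2, 4.4, -3.2],
 [-0.1333, -3.2, 5.4667]]


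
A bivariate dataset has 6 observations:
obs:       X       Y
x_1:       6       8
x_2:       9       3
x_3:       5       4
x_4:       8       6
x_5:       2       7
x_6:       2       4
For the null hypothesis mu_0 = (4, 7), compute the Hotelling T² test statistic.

Step 1 — sample mean vector:
  mean(X) = (6 + 9 + 5 + 8 + 2 + 2) / 6 = 32/6 = 5.3333
  mean(Y) = (8 + 3 + 4 + 6 + 7 + 4) / 6 = 32/6 = 5.3333
  x̄ = (5.3333, 5.3333),  deviation x̄ - mu_0 = (5.3333, 5.3333) - (4, 7) = (1.3333, -1.6667).

Step 2 — sample covariance matrix, S[i,j] = (1/(n-1)) · Σ_k (x_{k,i} - mean_i) · (x_{k,j} - mean_j), divisor n-1 = 5:
  S[X,X] = ((0.6667)·(0.6667) + (3.6667)·(3.6667) + (-0.3333)·(-0.3333) + (2.6667)·(2.6667) + (-3.3333)·(-3.3333) + (-3.3333)·(-3.3333)) / 5 = 43.3333/5 = 8.6667
  S[X,Y] = ((0.6667)·(2.6667) + (3.6667)·(-2.3333) + (-0.3333)·(-1.3333) + (2.6667)·(0.6667) + (-3.3333)·(1.6667) + (-3.3333)·(-1.3333)) / 5 = -5.6667/5 = -1.1333
  S[Y,Y] = ((2.6667)·(2.6667) + (-2.3333)·(-2.3333) + (-1.3333)·(-1.3333) + (0.6667)·(0.6667) + (1.6667)·(1.6667) + (-1.3333)·(-1.3333)) / 5 = 19.3333/5 = 3.8667
  S = [[8.6667, -1.1333],
 [-1.1333, 3.8667]].

Step 3 — invert S. det(S) = 8.6667·3.8667 - (-1.1333)² = 32.2267.
  S^{-1} = (1/det) · [[d, -b], [-b, a]] = [[0.12, 0.0352],
 [0.0352, 0.2689]].

Step 4 — quadratic form (x̄ - mu_0)^T · S^{-1} · (x̄ - mu_0):
  S^{-1} · (x̄ - mu_0) = (0.1014, -0.4013),
  (x̄ - mu_0)^T · [...] = (1.3333)·(0.1014) + (-1.6667)·(-0.4013) = 0.804.

Step 5 — scale by n: T² = 6 · 0.804 = 4.8242.

T² ≈ 4.8242


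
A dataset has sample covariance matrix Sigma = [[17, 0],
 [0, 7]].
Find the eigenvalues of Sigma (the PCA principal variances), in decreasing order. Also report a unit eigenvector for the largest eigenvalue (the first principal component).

Step 1 — characteristic polynomial of 2×2 Sigma:
  det(Sigma - λI) = λ² - trace · λ + det = 0.
  trace = 17 + 7 = 24, det = 17·7 - (0)² = 119.
Step 2 — discriminant:
  Δ = trace² - 4·det = 576 - 476 = 100.
Step 3 — eigenvalues:
  λ = (trace ± √Δ)/2 = (24 ± 10)/2,
  λ_1 = 17,  λ_2 = 7.

Step 4 — unit eigenvector for λ_1: Sigma is diagonal, so its eigenvectors are the coordinate axes. λ_1 = 17 is the diagonal entry on the first coordinate axis, hence
  v_1 = (1, 0) (||v_1|| = 1).

λ_1 = 17,  λ_2 = 7;  v_1 ≈ (1, 0)


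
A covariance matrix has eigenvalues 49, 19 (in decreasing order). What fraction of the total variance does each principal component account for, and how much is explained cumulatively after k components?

Step 1 — total variance = trace(Sigma) = Σ λ_i = 49 + 19 = 68.

Step 2 — fraction explained by component i = λ_i / Σ λ:
  PC1: 49/68 = 0.7206
  PC2: 19/68 = 0.2794

Step 3 — cumulative fraction after k components = (λ_1 + ... + λ_k) / Σ λ:
  k = 1: 49/68 = 0.7206
  k = 2: (49 + 19)/68 = 68/68 = 1

Summary (fraction, with percent):

explained: PC1 0.7206 (72.06%), PC2 0.2794 (27.94%);  cumulative: 0.7206, 1


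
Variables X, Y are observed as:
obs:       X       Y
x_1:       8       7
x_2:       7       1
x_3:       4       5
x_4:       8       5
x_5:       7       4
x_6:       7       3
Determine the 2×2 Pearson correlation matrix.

Step 1 — column means:
  mean(X) = (8 + 7 + 4 + 8 + 7 + 7) / 6 = 41/6 = 6.8333
  mean(Y) = (7 + 1 + 5 + 5 + 4 + 3) / 6 = 25/6 = 4.1667

Step 2 — sample variances and covariances s[i,j] = (1/(n-1)) · Σ_k (x_{k,i} - mean_i) · (x_{k,j} - mean_j), with n-1 = 5:
  s[X,X] = ((1.1667)·(1.1667) + (0.1667)·(0.1667) + (-2.8333)·(-2.8333) + (1.1667)·(1.1667) + (0.1667)·(0.1667) + (0.1667)·(0.1667)) / 5 = 10.8333/5 = 2.1667
  s[X,Y] = ((1.1667)·(2.8333) + (0.1667)·(-3.1667) + (-2.8333)·(0.8333) + (1.1667)·(0.8333) + (0.1667)·(-0.1667) + (0.1667)·(-1.1667)) / 5 = 1.1667/5 = 0.2333
  s[Y,Y] = ((2.8333)·(2.8333) + (-3.1667)·(-3.1667) + (0.8333)·(0.8333) + (0.8333)·(0.8333) + (-0.1667)·(-0.1667) + (-1.1667)·(-1.1667)) / 5 = 20.8333/5 = 4.1667
  Sample standard deviations s_i = √(s[i,i]):
  s(X) = √(2.1667) = 1.472
  s(Y) = √(4.1667) = 2.0412

Step 3 — r_{ij} = s_{ij} / (s_i · s_j):
  r[X,X] = 1 (diagonal).
  r[X,Y] = 0.2333 / (1.472 · 2.0412) = 0.2333 / 3.0046 = 0.0777
  r[Y,Y] = 1 (diagonal).

R is symmetric with unit diagonal. Assembling:

R = [[1, 0.0777],
 [0.0777, 1]]


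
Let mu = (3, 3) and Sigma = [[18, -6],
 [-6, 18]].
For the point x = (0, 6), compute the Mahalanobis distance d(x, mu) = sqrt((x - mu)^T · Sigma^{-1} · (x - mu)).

Step 1 — centre the observation: (x - mu) = (-3, 3).

Step 2 — invert Sigma. det(Sigma) = 18·18 - (-6)² = 288.
  Sigma^{-1} = (1/det) · [[d, -b], [-b, a]] = [[0.0625, 0.0208],
 [0.0208, 0.0625]].

Step 3 — form the quadratic (x - mu)^T · Sigma^{-1} · (x - mu):
  Sigma^{-1} · (x - mu) = (-0.125, 0.125).
  (x - mu)^T · [Sigma^{-1} · (x - mu)] = (-3)·(-0.125) + (3)·(0.125) = 0.75.

Step 4 — take square root: d = √(0.75) ≈ 0.866.

d(x, mu) = √(0.75) ≈ 0.866


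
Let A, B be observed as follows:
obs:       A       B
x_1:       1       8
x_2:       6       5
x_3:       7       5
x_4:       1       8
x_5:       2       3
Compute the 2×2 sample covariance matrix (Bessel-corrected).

Step 1 — column means:
  mean(A) = (1 + 6 + 7 + 1 + 2) / 5 = 17/5 = 3.4
  mean(B) = (8 + 5 + 5 + 8 + 3) / 5 = 29/5 = 5.8

Step 2 — sample covariance S[i,j] = (1/(n-1)) · Σ_k (x_{k,i} - mean_i) · (x_{k,j} - mean_j), with n-1 = 4.
  S[A,A] = ((-2.4)·(-2.4) + (2.6)·(2.6) + (3.6)·(3.6) + (-2.4)·(-2.4) + (-1.4)·(-1.4)) / 4 = 33.2/4 = 8.3
  S[A,B] = ((-2.4)·(2.2) + (2.6)·(-0.8) + (3.6)·(-0.8) + (-2.4)·(2.2) + (-1.4)·(-2.8)) / 4 = -11.6/4 = -2.9
  S[B,B] = ((2.2)·(2.2) + (-0.8)·(-0.8) + (-0.8)·(-0.8) + (2.2)·(2.2) + (-2.8)·(-2.8)) / 4 = 18.8/4 = 4.7

S is symmetric (S[j,i] = S[i,j]). Assembling:

S = [[8.3, -2.9],
 [-2.9, 4.7]]


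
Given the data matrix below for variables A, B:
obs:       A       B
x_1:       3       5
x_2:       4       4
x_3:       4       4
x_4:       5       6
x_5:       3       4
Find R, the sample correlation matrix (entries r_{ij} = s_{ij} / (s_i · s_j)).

Step 1 — column means:
  mean(A) = (3 + 4 + 4 + 5 + 3) / 5 = 19/5 = 3.8
  mean(B) = (5 + 4 + 4 + 6 + 4) / 5 = 23/5 = 4.6

Step 2 — sample variances and covariances s[i,j] = (1/(n-1)) · Σ_k (x_{k,i} - mean_i) · (x_{k,j} - mean_j), with n-1 = 4:
  s[A,A] = ((-0.8)·(-0.8) + (0.2)·(0.2) + (0.2)·(0.2) + (1.2)·(1.2) + (-0.8)·(-0.8)) / 4 = 2.8/4 = 0.7
  s[A,B] = ((-0.8)·(0.4) + (0.2)·(-0.6) + (0.2)·(-0.6) + (1.2)·(1.4) + (-0.8)·(-0.6)) / 4 = 1.6/4 = 0.4
  s[B,B] = ((0.4)·(0.4) + (-0.6)·(-0.6) + (-0.6)·(-0.6) + (1.4)·(1.4) + (-0.6)·(-0.6)) / 4 = 3.2/4 = 0.8
  Sample standard deviations s_i = √(s[i,i]):
  s(A) = √(0.7) = 0.8367
  s(B) = √(0.8) = 0.8944

Step 3 — r_{ij} = s_{ij} / (s_i · s_j):
  r[A,A] = 1 (diagonal).
  r[A,B] = 0.4 / (0.8367 · 0.8944) = 0.4 / 0.7483 = 0.5345
  r[B,B] = 1 (diagonal).

R is symmetric with unit diagonal. Assembling:

R = [[1, 0.5345],
 [0.5345, 1]]


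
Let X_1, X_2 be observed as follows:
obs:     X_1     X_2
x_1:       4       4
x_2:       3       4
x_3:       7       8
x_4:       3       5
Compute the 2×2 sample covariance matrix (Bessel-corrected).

Step 1 — column means:
  mean(X_1) = (4 + 3 + 7 + 3) / 4 = 17/4 = 4.25
  mean(X_2) = (4 + 4 + 8 + 5) / 4 = 21/4 = 5.25

Step 2 — sample covariance S[i,j] = (1/(n-1)) · Σ_k (x_{k,i} - mean_i) · (x_{k,j} - mean_j), with n-1 = 3.
  S[X_1,X_1] = ((-0.25)·(-0.25) + (-1.25)·(-1.25) + (2.75)·(2.75) + (-1.25)·(-1.25)) / 3 = 10.75/3 = 3.5833
  S[X_1,X_2] = ((-0.25)·(-1.25) + (-1.25)·(-1.25) + (2.75)·(2.75) + (-1.25)·(-0.25)) / 3 = 9.75/3 = 3.25
  S[X_2,X_2] = ((-1.25)·(-1.25) + (-1.25)·(-1.25) + (2.75)·(2.75) + (-0.25)·(-0.25)) / 3 = 10.75/3 = 3.5833

S is symmetric (S[j,i] = S[i,j]). Assembling:

S = [[3.5833, 3.25],
 [3.25, 3.5833]]


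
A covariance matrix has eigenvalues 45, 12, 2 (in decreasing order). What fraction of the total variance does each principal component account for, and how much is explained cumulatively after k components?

Step 1 — total variance = trace(Sigma) = Σ λ_i = 45 + 12 + 2 = 59.

Step 2 — fraction explained by component i = λ_i / Σ λ:
  PC1: 45/59 = 0.7627
  PC2: 12/59 = 0.2034
  PC3: 2/59 = 0.0339

Step 3 — cumulative fraction after k components = (λ_1 + ... + λ_k) / Σ λ:
  k = 1: 45/59 = 0.7627
  k = 2: (45 + 12)/59 = 57/59 = 0.9661
  k = 3: (45 + 12 + 2)/59 = 59/59 = 1

Summary (fraction, with percent):

explained: PC1 0.7627 (76.27%), PC2 0.2034 (20.34%), PC3 0.0339 (3.39%);  cumulative: 0.7627, 0.9661, 1


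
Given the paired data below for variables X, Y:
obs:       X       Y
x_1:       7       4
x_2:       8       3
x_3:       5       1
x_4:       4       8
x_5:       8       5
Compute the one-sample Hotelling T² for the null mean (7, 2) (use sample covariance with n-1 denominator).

Step 1 — sample mean vector:
  mean(X) = (7 + 8 + 5 + 4 + 8) / 5 = 32/5 = 6.4
  mean(Y) = (4 + 3 + 1 + 8 + 5) / 5 = 21/5 = 4.2
  x̄ = (6.4, 4.2),  deviation x̄ - mu_0 = (6.4, 4.2) - (7, 2) = (-0.6, 2.2).

Step 2 — sample covariance matrix, S[i,j] = (1/(n-1)) · Σ_k (x_{k,i} - mean_i) · (x_{k,j} - mean_j), divisor n-1 = 4:
  S[X,X] = ((0.6)·(0.6) + (1.6)·(1.6) + (-1.4)·(-1.4) + (-2.4)·(-2.4) + (1.6)·(1.6)) / 4 = 13.2/4 = 3.3
  S[X,Y] = ((0.6)·(-0.2) + (1.6)·(-1.2) + (-1.4)·(-3.2) + (-2.4)·(3.8) + (1.6)·(0.8)) / 4 = -5.4/4 = -1.35
  S[Y,Y] = ((-0.2)·(-0.2) + (-1.2)·(-1.2) + (-3.2)·(-3.2) + (3.8)·(3.8) + (0.8)·(0.8)) / 4 = 26.8/4 = 6.7
  S = [[3.3, -1.35],
 [-1.35, 6.7]].

Step 3 — invert S. det(S) = 3.3·6.7 - (-1.35)² = 20.2875.
  S^{-1} = (1/det) · [[d, -b], [-b, a]] = [[0.3303, 0.0665],
 [0.0665, 0.1627]].

Step 4 — quadratic form (x̄ - mu_0)^T · S^{-1} · (x̄ - mu_0):
  S^{-1} · (x̄ - mu_0) = (-0.0518, 0.3179),
  (x̄ - mu_0)^T · [...] = (-0.6)·(-0.0518) + (2.2)·(0.3179) = 0.7305.

Step 5 — scale by n: T² = 5 · 0.7305 = 3.6525.

T² ≈ 3.6525


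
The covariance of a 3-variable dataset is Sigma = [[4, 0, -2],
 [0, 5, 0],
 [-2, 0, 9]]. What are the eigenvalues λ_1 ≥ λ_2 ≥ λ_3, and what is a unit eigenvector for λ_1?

Step 1 — characteristic polynomial p(λ) = det(λI - Sigma) = λ³ - tr·λ² + c_1·λ - det, where tr = trace, c_1 = sum of the principal 2×2 minors, det = det(Sigma):
  tr = 4 + 5 + 9 = 18,
  c_1 = (4·5 - (0)²) + (4·9 - (-2)²) + (5·9 - (0)²) = 20 + 32 + 45 = 97,
  det = 4·(5·9 - (0)²) - (0)·((0)·9 - (0)·(-2)) + (-2)·((0)·(0) - 5·(-2)) = 4·(45) - (0)·(0) + (-2)·(10) = 160.
  So p(λ) = λ³ - 18λ² + 97λ - 160.
Step 2 — look for an integer root (rational root theorem: any rational root is an integer divisor of 160). Testing λ = 5:
  p(5) = 125 - 450 + 485 - 160 = 0  ✓
  Dividing out (λ - 5): p(λ) = (λ - 5)(λ² - 13λ + 32).
Step 3 — remaining eigenvalues from the quadratic λ² - 13λ + 32 = 0:
  Δ = 13² - 4·32 = 169 - 128 = 41,  λ = (13 ± √41)/2 = (13 ± 6.4031)/2 ≈ 9.7016 or 3.2984.
  Sorted: λ_1 = 9.7016,  λ_2 = 5,  λ_3 = 3.2984  (check: sum = 18 = tr ✓).

Step 4 — unit eigenvector for λ_1 ≈ 9.7016: v spans the null space of (Sigma - λ_1 I), whose rows are
  r_1 = (-5.7016, 0, -2),  r_2 = (0, -4.7016, 0),  r_3 = (-2, 0, -0.7016).
  v is orthogonal to every row, so take v ∝ r_1 × r_2 = ((0)·(0) - (-2)·(-4.7016), (-2)·(0) - (-5.7016)·(0), (-5.7016)·(-4.7016) - (0)·(0)) ≈ (-9.4031, 0, 26.8062).
  Rescale (multiply by -1 so the first nonzero entry is positive): u = (9.4031, 0, -26.8062).
  ||u|| = √((9.4031)² + (0)² + (-26.8062)²) = √(806.9937) ≈ 28.4076,  v_1 = u/||u|| ≈ (0.331, 0, -0.9436) (||v_1|| = 1).

λ_1 = 9.7016,  λ_2 = 5,  λ_3 = 3.2984;  v_1 ≈ (0.331, 0, -0.9436)


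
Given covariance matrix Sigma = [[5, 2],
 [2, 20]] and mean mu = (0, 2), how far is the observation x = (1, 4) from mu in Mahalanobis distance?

Step 1 — centre the observation: (x - mu) = (1, 2).

Step 2 — invert Sigma. det(Sigma) = 5·20 - (2)² = 96.
  Sigma^{-1} = (1/det) · [[d, -b], [-b, a]] = [[0.2083, -0.0208],
 [-0.0208, 0.0521]].

Step 3 — form the quadratic (x - mu)^T · Sigma^{-1} · (x - mu):
  Sigma^{-1} · (x - mu) = (0.1667, 0.0833).
  (x - mu)^T · [Sigma^{-1} · (x - mu)] = (1)·(0.1667) + (2)·(0.0833) = 0.3333.

Step 4 — take square root: d = √(0.3333) ≈ 0.5774.

d(x, mu) = √(0.3333) ≈ 0.5774


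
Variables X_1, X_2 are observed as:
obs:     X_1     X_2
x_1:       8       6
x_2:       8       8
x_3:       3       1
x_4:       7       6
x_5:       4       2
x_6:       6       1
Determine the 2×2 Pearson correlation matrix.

Step 1 — column means:
  mean(X_1) = (8 + 8 + 3 + 7 + 4 + 6) / 6 = 36/6 = 6
  mean(X_2) = (6 + 8 + 1 + 6 + 2 + 1) / 6 = 24/6 = 4

Step 2 — sample variances and covariances s[i,j] = (1/(n-1)) · Σ_k (x_{k,i} - mean_i) · (x_{k,j} - mean_j), with n-1 = 5:
  s[X_1,X_1] = ((2)·(2) + (2)·(2) + (-3)·(-3) + (1)·(1) + (-2)·(-2) + (0)·(0)) / 5 = 22/5 = 4.4
  s[X_1,X_2] = ((2)·(2) + (2)·(4) + (-3)·(-3) + (1)·(2) + (-2)·(-2) + (0)·(-3)) / 5 = 27/5 = 5.4
  s[X_2,X_2] = ((2)·(2) + (4)·(4) + (-3)·(-3) + (2)·(2) + (-2)·(-2) + (-3)·(-3)) / 5 = 46/5 = 9.2
  Sample standard deviations s_i = √(s[i,i]):
  s(X_1) = √(4.4) = 2.0976
  s(X_2) = √(9.2) = 3.0332

Step 3 — r_{ij} = s_{ij} / (s_i · s_j):
  r[X_1,X_1] = 1 (diagonal).
  r[X_1,X_2] = 5.4 / (2.0976 · 3.0332) = 5.4 / 6.3624 = 0.8487
  r[X_2,X_2] = 1 (diagonal).

R is symmetric with unit diagonal. Assembling:

R = [[1, 0.8487],
 [0.8487, 1]]


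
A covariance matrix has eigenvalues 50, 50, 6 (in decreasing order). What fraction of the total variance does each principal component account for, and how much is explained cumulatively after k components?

Step 1 — total variance = trace(Sigma) = Σ λ_i = 50 + 50 + 6 = 106.

Step 2 — fraction explained by component i = λ_i / Σ λ:
  PC1: 50/106 = 0.4717
  PC2: 50/106 = 0.4717
  PC3: 6/106 = 0.0566

Step 3 — cumulative fraction after k components = (λ_1 + ... + λ_k) / Σ λ:
  k = 1: 50/106 = 0.4717
  k = 2: (50 + 50)/106 = 100/106 = 0.9434
  k = 3: (50 + 50 + 6)/106 = 106/106 = 1

Summary (fraction, with percent):

explained: PC1 0.4717 (47.17%), PC2 0.4717 (47.17%), PC3 0.0566 (5.66%);  cumulative: 0.4717, 0.9434, 1


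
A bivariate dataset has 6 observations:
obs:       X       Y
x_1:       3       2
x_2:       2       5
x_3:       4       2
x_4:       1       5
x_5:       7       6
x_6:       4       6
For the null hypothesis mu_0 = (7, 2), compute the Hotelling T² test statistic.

Step 1 — sample mean vector:
  mean(X) = (3 + 2 + 4 + 1 + 7 + 4) / 6 = 21/6 = 3.5
  mean(Y) = (2 + 5 + 2 + 5 + 6 + 6) / 6 = 26/6 = 4.3333
  x̄ = (3.5, 4.3333),  deviation x̄ - mu_0 = (3.5, 4.3333) - (7, 2) = (-3.5, 2.3333).

Step 2 — sample covariance matrix, S[i,j] = (1/(n-1)) · Σ_k (x_{k,i} - mean_i) · (x_{k,j} - mean_j), divisor n-1 = 5:
  S[X,X] = ((-0.5)·(-0.5) + (-1.5)·(-1.5) + (0.5)·(0.5) + (-2.5)·(-2.5) + (3.5)·(3.5) + (0.5)·(0.5)) / 5 = 21.5/5 = 4.3
  S[X,Y] = ((-0.5)·(-2.3333) + (-1.5)·(0.6667) + (0.5)·(-2.3333) + (-2.5)·(0.6667) + (3.5)·(1.6667) + (0.5)·(1.6667)) / 5 = 4/5 = 0.8
  S[Y,Y] = ((-2.3333)·(-2.3333) + (0.6667)·(0.6667) + (-2.3333)·(-2.3333) + (0.6667)·(0.6667) + (1.6667)·(1.6667) + (1.6667)·(1.6667)) / 5 = 17.3333/5 = 3.4667
  S = [[4.3, 0.8],
 [0.8, 3.4667]].

Step 3 — invert S. det(S) = 4.3·3.4667 - (0.8)² = 14.2667.
  S^{-1} = (1/det) · [[d, -b], [-b, a]] = [[0.243, -0.0561],
 [-0.0561, 0.3014]].

Step 4 — quadratic form (x̄ - mu_0)^T · S^{-1} · (x̄ - mu_0):
  S^{-1} · (x̄ - mu_0) = (-0.9813, 0.8995),
  (x̄ - mu_0)^T · [...] = (-3.5)·(-0.9813) + (2.3333)·(0.8995) = 5.5335.

Step 5 — scale by n: T² = 6 · 5.5335 = 33.2009.

T² ≈ 33.2009


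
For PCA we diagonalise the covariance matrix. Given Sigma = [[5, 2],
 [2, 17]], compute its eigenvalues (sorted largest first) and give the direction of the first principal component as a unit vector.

Step 1 — characteristic polynomial of 2×2 Sigma:
  det(Sigma - λI) = λ² - trace · λ + det = 0.
  trace = 5 + 17 = 22, det = 5·17 - (2)² = 81.
Step 2 — discriminant:
  Δ = trace² - 4·det = 484 - 324 = 160.
Step 3 — eigenvalues:
  λ = (trace ± √Δ)/2 = (22 ± 12.6491)/2,
  λ_1 = 17.3246,  λ_2 = 4.6754.

Step 4 — unit eigenvector for λ_1: solve (Sigma - λ_1 I)v = 0. First row:
  (5 - 17.3246)·v_x + (2)·v_y = 0, i.e. (-12.3246)·v_x + (2)·v_y = 0,
  so v ∝ (b, λ_1 - a) = (2, 12.3246) = u.
  ||u|| = √((2)² + (12.3246)²) = √(155.8947) ≈ 12.4858,
  v_1 = u/||u|| ≈ (0.1602, 0.9871) (||v_1|| = 1).

λ_1 = 17.3246,  λ_2 = 4.6754;  v_1 ≈ (0.1602, 0.9871)


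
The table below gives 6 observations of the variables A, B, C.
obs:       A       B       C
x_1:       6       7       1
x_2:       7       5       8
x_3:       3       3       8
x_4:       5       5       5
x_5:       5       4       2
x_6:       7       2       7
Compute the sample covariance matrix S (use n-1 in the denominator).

Step 1 — column means:
  mean(A) = (6 + 7 + 3 + 5 + 5 + 7) / 6 = 33/6 = 5.5
  mean(B) = (7 + 5 + 3 + 5 + 4 + 2) / 6 = 26/6 = 4.3333
  mean(C) = (1 + 8 + 8 + 5 + 2 + 7) / 6 = 31/6 = 5.1667

Step 2 — sample covariance S[i,j] = (1/(n-1)) · Σ_k (x_{k,i} - mean_i) · (x_{k,j} - mean_j), with n-1 = 5.
  S[A,A] = ((0.5)·(0.5) + (1.5)·(1.5) + (-2.5)·(-2.5) + (-0.5)·(-0.5) + (-0.5)·(-0.5) + (1.5)·(1.5)) / 5 = 11.5/5 = 2.3
  S[A,B] = ((0.5)·(2.6667) + (1.5)·(0.6667) + (-2.5)·(-1.3333) + (-0.5)·(0.6667) + (-0.5)·(-0.3333) + (1.5)·(-2.3333)) / 5 = 2/5 = 0.4
  S[A,C] = ((0.5)·(-4.1667) + (1.5)·(2.8333) + (-2.5)·(2.8333) + (-0.5)·(-0.1667) + (-0.5)·(-3.1667) + (1.5)·(1.8333)) / 5 = -0.5/5 = -0.1
  S[B,B] = ((2.6667)·(2.6667) + (0.6667)·(0.6667) + (-1.3333)·(-1.3333) + (0.6667)·(0.6667) + (-0.3333)·(-0.3333) + (-2.3333)·(-2.3333)) / 5 = 15.3333/5 = 3.0667
  S[B,C] = ((2.6667)·(-4.1667) + (0.6667)·(2.8333) + (-1.3333)·(2.8333) + (0.6667)·(-0.1667) + (-0.3333)·(-3.1667) + (-2.3333)·(1.8333)) / 5 = -16.3333/5 = -3.2667
  S[C,C] = ((-4.1667)·(-4.1667) + (2.8333)·(2.8333) + (2.8333)·(2.8333) + (-0.1667)·(-0.1667) + (-3.1667)·(-3.1667) + (1.8333)·(1.8333)) / 5 = 46.8333/5 = 9.3667

S is symmetric (S[j,i] = S[i,j]). Assembling:

S = [[2.3, 0.4, -0.1],
 [0.4, 3.0667, -3.2667],
 [-0.1, -3.2667, 9.3667]]


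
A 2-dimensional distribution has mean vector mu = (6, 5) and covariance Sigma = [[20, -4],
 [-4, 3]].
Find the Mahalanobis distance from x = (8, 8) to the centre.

Step 1 — centre the observation: (x - mu) = (2, 3).

Step 2 — invert Sigma. det(Sigma) = 20·3 - (-4)² = 44.
  Sigma^{-1} = (1/det) · [[d, -b], [-b, a]] = [[0.0682, 0.0909],
 [0.0909, 0.4545]].

Step 3 — form the quadratic (x - mu)^T · Sigma^{-1} · (x - mu):
  Sigma^{-1} · (x - mu) = (0.4091, 1.5455).
  (x - mu)^T · [Sigma^{-1} · (x - mu)] = (2)·(0.4091) + (3)·(1.5455) = 5.4545.

Step 4 — take square root: d = √(5.4545) ≈ 2.3355.

d(x, mu) = √(5.4545) ≈ 2.3355


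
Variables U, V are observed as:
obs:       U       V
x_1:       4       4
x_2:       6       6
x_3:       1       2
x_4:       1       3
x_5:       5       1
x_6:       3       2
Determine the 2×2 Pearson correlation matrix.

Step 1 — column means:
  mean(U) = (4 + 6 + 1 + 1 + 5 + 3) / 6 = 20/6 = 3.3333
  mean(V) = (4 + 6 + 2 + 3 + 1 + 2) / 6 = 18/6 = 3

Step 2 — sample variances and covariances s[i,j] = (1/(n-1)) · Σ_k (x_{k,i} - mean_i) · (x_{k,j} - mean_j), with n-1 = 5:
  s[U,U] = ((0.6667)·(0.6667) + (2.6667)·(2.6667) + (-2.3333)·(-2.3333) + (-2.3333)·(-2.3333) + (1.6667)·(1.6667) + (-0.3333)·(-0.3333)) / 5 = 21.3333/5 = 4.2667
  s[U,V] = ((0.6667)·(1) + (2.6667)·(3) + (-2.3333)·(-1) + (-2.3333)·(0) + (1.6667)·(-2) + (-0.3333)·(-1)) / 5 = 8/5 = 1.6
  s[V,V] = ((1)·(1) + (3)·(3) + (-1)·(-1) + (0)·(0) + (-2)·(-2) + (-1)·(-1)) / 5 = 16/5 = 3.2
  Sample standard deviations s_i = √(s[i,i]):
  s(U) = √(4.2667) = 2.0656
  s(V) = √(3.2) = 1.7889

Step 3 — r_{ij} = s_{ij} / (s_i · s_j):
  r[U,U] = 1 (diagonal).
  r[U,V] = 1.6 / (2.0656 · 1.7889) = 1.6 / 3.695 = 0.433
  r[V,V] = 1 (diagonal).

R is symmetric with unit diagonal. Assembling:

R = [[1, 0.433],
 [0.433, 1]]


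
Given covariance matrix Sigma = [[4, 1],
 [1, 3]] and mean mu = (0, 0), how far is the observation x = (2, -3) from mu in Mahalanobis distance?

Step 1 — centre the observation: (x - mu) = (2, -3).

Step 2 — invert Sigma. det(Sigma) = 4·3 - (1)² = 11.
  Sigma^{-1} = (1/det) · [[d, -b], [-b, a]] = [[0.2727, -0.0909],
 [-0.0909, 0.3636]].

Step 3 — form the quadratic (x - mu)^T · Sigma^{-1} · (x - mu):
  Sigma^{-1} · (x - mu) = (0.8182, -1.2727).
  (x - mu)^T · [Sigma^{-1} · (x - mu)] = (2)·(0.8182) + (-3)·(-1.2727) = 5.4545.

Step 4 — take square root: d = √(5.4545) ≈ 2.3355.

d(x, mu) = √(5.4545) ≈ 2.3355
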